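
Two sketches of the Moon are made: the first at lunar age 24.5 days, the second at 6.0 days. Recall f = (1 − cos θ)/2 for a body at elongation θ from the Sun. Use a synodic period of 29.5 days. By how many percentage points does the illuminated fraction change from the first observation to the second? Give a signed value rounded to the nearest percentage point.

+10 pp

θ₁ = 360° × 24.5/29.5 = 299.0°, f₁ = (1 − cos θ₁)/2 = 0.258.
θ₂ = 360° × 6.0/29.5 = 73.2°, f₂ = (1 − cos θ₂)/2 = 0.356.
Change = f₂ − f₁ = +0.098 → +10 percentage points.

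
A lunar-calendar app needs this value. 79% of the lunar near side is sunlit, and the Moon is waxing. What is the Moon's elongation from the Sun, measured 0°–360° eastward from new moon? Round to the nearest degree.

Invert f = (1 − cos θ)/2 to get cos θ = 1 − 2(0.79) = -0.580, hence θ₀ = arccos -0.580 = 125.5°.
The Moon is waxing (0°–180°), so θ = 125.5° directly.

125°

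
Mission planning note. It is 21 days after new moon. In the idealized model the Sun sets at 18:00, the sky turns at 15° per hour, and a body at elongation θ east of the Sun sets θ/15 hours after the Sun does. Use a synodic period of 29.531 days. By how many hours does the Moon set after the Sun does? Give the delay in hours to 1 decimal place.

17.1 h

Elongation θ = 360° × 21/29.531 ≈ 256.0°.
At 15° of sky rotation per hour, 256.0° corresponds to a 17.07 h lag.
So the Moon sets 17.07 h after the Sun.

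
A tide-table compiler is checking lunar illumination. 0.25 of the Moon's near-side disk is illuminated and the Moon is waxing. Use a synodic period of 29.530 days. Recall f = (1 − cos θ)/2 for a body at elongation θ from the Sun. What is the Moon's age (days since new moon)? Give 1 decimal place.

Invert f = (1 − cos θ)/2 to get cos θ = 1 − 2(0.25) = 0.500, hence θ₀ = arccos 0.500 = 60.0°.
Waxing ⇒ before full, so θ = 60.0°.
At 360°/29.530 d per day, 60.0° corresponds to 4.92 days.

4.9 days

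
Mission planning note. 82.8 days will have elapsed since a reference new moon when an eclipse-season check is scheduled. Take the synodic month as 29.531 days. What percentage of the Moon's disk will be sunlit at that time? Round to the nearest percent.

33%

Reduce mod P: 82.8 − 2×29.531 = 23.74 d into the current lunation.
Elongation θ = 360° × 23.74/29.531 ≈ 289.4°.
With cos θ = 0.332, the lit fraction is (1 − 0.332)/2 ≈ 0.334, so 33%.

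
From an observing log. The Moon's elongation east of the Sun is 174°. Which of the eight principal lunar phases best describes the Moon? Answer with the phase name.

174° lies in the full moon sector of the 8-phase cycle.

full moon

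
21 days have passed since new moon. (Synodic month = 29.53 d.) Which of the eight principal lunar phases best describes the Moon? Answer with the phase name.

last quarter

At 21/29.53 of the cycle, θ ≈ 256° — the last quarter range.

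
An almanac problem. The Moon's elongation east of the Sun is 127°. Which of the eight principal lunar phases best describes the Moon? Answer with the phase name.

127° lies in the waxing gibbous sector of the 8-phase cycle.

waxing gibbous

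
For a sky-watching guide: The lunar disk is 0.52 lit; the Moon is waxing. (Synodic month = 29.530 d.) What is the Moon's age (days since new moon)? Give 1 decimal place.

Invert f = (1 − cos θ)/2 to get cos θ = 1 − 2(0.52) = -0.040, hence θ₀ = arccos -0.040 = 92.3°.
Before full moon the principal value applies: θ = 92.3°.
That fraction of the synodic month is 92.3/360 × 29.530 d ≈ 7.57 d.

7.6 days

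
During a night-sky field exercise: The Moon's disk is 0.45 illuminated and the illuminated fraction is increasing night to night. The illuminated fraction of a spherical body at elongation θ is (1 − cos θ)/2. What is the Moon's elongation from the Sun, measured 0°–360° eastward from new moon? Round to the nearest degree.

From f = (1 − cos θ)/2: cos θ = 1 − 2×0.45 = 0.100; arccos → 84.3°.
Waxing ⇒ before full, so θ = 84.3°.

84°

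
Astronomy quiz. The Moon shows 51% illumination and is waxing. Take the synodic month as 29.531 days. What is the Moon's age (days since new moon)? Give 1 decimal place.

7.5 days

cos θ = 1 − 2f = -0.020, giving a principal value of 91.1°.
Waxing ⇒ before full, so θ = 91.1°.
At 360°/29.531 d per day, 91.1° corresponds to 7.48 days.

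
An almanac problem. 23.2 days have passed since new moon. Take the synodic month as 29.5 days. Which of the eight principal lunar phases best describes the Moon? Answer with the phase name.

θ ≈ 360° × 23.2/29.5 = 283°, which falls in the last quarter sector.

last quarter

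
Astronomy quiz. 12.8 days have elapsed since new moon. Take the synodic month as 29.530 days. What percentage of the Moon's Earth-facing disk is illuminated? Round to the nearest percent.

96%

The Moon has covered 12.8/29.530 of its cycle, so θ ≈ 360° × 12.8/29.530 = 156.0°.
Illuminated fraction = (1 − cos 156.0°)/2 = (1 − (-0.914))/2 ≈ 0.957, so 96%.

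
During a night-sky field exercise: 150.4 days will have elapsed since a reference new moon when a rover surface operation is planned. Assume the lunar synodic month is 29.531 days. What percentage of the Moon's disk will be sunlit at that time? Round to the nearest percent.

Reduce mod P: 150.4 − 5×29.531 = 2.75 d into the current lunation.
Phase angle: θ = 360°·(2.75 d)/(29.531 d) = 33.5°.
Illuminated fraction = (1 − cos 33.5°)/2 = (1 − 0.834)/2 ≈ 0.083, so 8%.

8%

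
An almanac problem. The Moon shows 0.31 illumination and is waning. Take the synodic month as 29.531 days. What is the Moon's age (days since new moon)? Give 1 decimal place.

24.0 days

From f = (1 − cos θ)/2: cos θ = 1 − 2×0.31 = 0.380; arccos → 67.7°.
A waning Moon lies in 180°–360°, so θ = 360° − 67.7° = 292.3°.
That fraction of the synodic month is 292.3/360 × 29.531 d ≈ 23.98 d.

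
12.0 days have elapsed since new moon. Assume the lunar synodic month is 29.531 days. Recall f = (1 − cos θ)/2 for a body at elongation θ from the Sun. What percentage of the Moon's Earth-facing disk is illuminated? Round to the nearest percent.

92%

The Moon has covered 12.0/29.531 of its cycle, so θ ≈ 360° × 12.0/29.531 = 146.3°.
Illuminated fraction = (1 − cos 146.3°)/2 = (1 − (-0.832))/2 ≈ 0.916, so 92%.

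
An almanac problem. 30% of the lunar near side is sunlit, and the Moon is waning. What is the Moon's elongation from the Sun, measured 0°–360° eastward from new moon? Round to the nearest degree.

294°

cos θ = 1 − 2f = 0.400, giving a principal value of 66.4°.
Waning ⇒ past full, so θ = 360° − 66.4° = 293.6°.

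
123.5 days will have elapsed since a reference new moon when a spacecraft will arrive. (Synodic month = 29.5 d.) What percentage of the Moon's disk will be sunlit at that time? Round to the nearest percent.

Reduce mod P: 123.5 − 4×29.5 = 5.50 d into the current lunation.
Phase angle: θ = 360°·(5.50 d)/(29.5 d) = 67.1°.
cos 67.1° = 0.389, so f = (1 − 0.389)/2 = 0.306, so 31%.

31%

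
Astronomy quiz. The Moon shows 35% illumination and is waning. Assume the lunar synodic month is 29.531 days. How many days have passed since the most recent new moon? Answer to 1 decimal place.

cos θ = 1 − 2f = 0.300, giving a principal value of 72.5°.
Waning ⇒ past full, so θ = 360° − 72.5° = 287.5°.
Age = 29.531 × 287.5°/360° ≈ 23.58 days.

23.6 days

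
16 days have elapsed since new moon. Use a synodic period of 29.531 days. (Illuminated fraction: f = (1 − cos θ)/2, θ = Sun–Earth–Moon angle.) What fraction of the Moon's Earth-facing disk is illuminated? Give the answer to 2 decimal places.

0.98

The Moon has covered 16/29.531 of its cycle, so θ ≈ 360° × 16/29.531 = 195.0°.
Illuminated fraction = (1 − cos 195.0°)/2 = (1 − (-0.966))/2 ≈ 0.983.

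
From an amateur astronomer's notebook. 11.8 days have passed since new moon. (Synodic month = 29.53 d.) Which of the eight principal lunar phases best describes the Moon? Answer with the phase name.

waxing gibbous

θ ≈ 360° × 11.8/29.53 = 144°, which falls in the waxing gibbous sector.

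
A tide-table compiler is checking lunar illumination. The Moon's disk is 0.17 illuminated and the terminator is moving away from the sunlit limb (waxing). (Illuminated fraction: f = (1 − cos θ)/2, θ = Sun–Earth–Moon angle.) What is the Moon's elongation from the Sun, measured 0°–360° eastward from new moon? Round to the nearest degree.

Invert f = (1 − cos θ)/2 to get cos θ = 1 − 2(0.17) = 0.660, hence θ₀ = arccos 0.660 = 48.7°.
The Moon is waxing (0°–180°), so θ = 48.7° directly.

49°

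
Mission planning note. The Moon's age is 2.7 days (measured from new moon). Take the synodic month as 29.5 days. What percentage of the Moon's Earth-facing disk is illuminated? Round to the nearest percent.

Elongation θ = 360° × 2.7/29.5 ≈ 32.9°.
cos 32.9° = 0.839, so f = (1 − 0.839)/2 = 0.080, so 8%.

8%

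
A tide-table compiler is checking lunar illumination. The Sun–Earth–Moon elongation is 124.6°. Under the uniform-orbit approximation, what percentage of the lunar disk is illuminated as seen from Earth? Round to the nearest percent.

f = (1 − cos 124.6°)/2 = (1 − (-0.568))/2 ≈ 0.784, i.e. 78%.

78%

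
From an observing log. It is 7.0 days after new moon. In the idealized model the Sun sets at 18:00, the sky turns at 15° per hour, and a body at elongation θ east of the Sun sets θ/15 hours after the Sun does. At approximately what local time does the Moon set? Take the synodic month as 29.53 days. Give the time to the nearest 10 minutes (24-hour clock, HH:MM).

23:40

Phase angle: θ = 360°·(7.0 d)/(29.53 d) = 85.3°.
At 15° of sky rotation per hour, 85.3° corresponds to a 5.69 h lag.
18:00 + 5.689 h ≈ 23:41 → 23:40 to the nearest ten minutes.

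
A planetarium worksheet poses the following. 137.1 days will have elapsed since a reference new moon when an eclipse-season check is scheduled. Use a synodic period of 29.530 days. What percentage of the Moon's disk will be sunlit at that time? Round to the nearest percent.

137.1/29.530 = 4.643 lunations, so 4 complete cycles and 18.98 d into the next.
Elongation θ = 360° × 18.98/29.530 ≈ 231.4°.
cos 231.4° = (-0.624), so f = (1 − (-0.624))/2 = 0.812, so 81%.

81%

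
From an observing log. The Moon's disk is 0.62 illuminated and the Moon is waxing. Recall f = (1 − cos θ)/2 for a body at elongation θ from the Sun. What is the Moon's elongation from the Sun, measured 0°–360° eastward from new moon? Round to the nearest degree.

104°

From f = (1 − cos θ)/2: cos θ = 1 − 2×0.62 = -0.240; arccos → 103.9°.
The Moon is waxing (0°–180°), so θ = 103.9° directly.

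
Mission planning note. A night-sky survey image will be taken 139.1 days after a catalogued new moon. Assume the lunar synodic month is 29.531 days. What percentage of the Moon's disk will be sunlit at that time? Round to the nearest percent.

139.1/29.531 = 4.710 lunations, so 4 complete cycles and 20.98 d into the next.
The Moon has covered 20.98/29.531 of its cycle, so θ ≈ 360° × 20.98/29.531 = 255.7°.
cos 255.7° = (-0.247), so f = (1 − (-0.247))/2 = 0.623, so 62%.

62%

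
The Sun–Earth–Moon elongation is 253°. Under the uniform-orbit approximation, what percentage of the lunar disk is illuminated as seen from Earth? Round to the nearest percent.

cos 253° = (-0.292), so f = (1 − (-0.292))/2 = 0.646, i.e. 65%.

65%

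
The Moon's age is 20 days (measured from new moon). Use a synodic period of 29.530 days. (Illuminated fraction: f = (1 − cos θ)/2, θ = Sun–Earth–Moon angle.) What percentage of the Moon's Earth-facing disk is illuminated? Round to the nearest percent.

Elongation θ = 360° × 20/29.530 ≈ 243.8°.
Illuminated fraction = (1 − cos 243.8°)/2 = (1 − (-0.441))/2 ≈ 0.721, so 72%.

72%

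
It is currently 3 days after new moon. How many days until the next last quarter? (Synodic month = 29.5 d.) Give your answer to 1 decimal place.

19.1 days

Last quarter is 0.75 of the way through the cycle: age 0.75 × 29.5 = 22.125 d.
That is 22.125 − 3 = 19.125 days ahead.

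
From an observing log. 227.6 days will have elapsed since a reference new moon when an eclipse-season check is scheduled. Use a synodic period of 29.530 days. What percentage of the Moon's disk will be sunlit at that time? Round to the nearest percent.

63%

227.6 d spans 7 complete synodic months (7 × 29.530 = 206.71 d) plus 20.89 d.
Elongation θ = 360° × 20.89/29.530 ≈ 254.7°.
cos 254.7° = (-0.264), so f = (1 − (-0.264))/2 = 0.632, so 63%.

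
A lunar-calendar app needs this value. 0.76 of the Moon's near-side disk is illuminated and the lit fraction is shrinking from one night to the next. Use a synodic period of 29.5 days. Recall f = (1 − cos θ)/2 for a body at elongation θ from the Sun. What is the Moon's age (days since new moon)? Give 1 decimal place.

Invert f = (1 − cos θ)/2 to get cos θ = 1 − 2(0.76) = -0.520, hence θ₀ = arccos -0.520 = 121.3°.
Since the Moon is past full (waning), take the reflex angle: θ = 360° − 121.3° = 238.7°.
At 360°/29.5 d per day, 238.7° corresponds to 19.56 days.

19.6 days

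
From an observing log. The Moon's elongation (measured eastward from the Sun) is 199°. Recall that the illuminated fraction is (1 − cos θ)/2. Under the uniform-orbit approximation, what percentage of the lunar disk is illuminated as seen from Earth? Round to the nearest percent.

97%

f = (1 − cos 199°)/2 = (1 − (-0.946))/2 ≈ 0.973, i.e. 97%.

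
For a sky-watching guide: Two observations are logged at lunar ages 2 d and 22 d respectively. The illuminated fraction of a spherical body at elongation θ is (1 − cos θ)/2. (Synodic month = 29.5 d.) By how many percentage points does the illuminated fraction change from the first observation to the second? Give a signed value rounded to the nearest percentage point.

+47 percentage points

θ₁ = 360° × 2/29.5 = 24.4°, f₁ = (1 − cos θ₁)/2 = 0.045.
θ₂ = 360° × 22/29.5 = 268.5°, f₂ = (1 − cos θ₂)/2 = 0.513.
Change = f₂ − f₁ = +0.469 → +47 percentage points.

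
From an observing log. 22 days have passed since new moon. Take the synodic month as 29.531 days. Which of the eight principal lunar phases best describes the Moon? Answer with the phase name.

last quarter

θ ≈ 360° × 22/29.531 = 268°, which falls in the last quarter sector.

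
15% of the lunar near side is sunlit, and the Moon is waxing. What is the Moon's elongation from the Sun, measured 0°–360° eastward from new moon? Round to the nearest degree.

46°

Invert f = (1 − cos θ)/2 to get cos θ = 1 − 2(0.15) = 0.700, hence θ₀ = arccos 0.700 = 45.6°.
Before full moon the principal value applies: θ = 45.6°.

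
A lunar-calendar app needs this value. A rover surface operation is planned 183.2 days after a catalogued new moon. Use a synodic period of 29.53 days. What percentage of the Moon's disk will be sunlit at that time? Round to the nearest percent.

183.2/29.53 = 6.204 lunations, so 6 complete cycles and 6.02 d into the next.
The Moon has covered 6.02/29.53 of its cycle, so θ ≈ 360° × 6.02/29.53 = 73.4°.
cos 73.4° = 0.286, so f = (1 − 0.286)/2 = 0.357, so 36%.

36%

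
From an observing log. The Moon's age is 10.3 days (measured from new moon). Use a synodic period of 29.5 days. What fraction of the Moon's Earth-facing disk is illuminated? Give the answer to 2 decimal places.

0.79

Elongation θ = 360° × 10.3/29.5 ≈ 125.7°.
Illuminated fraction = (1 − cos 125.7°)/2 = (1 − (-0.583))/2 ≈ 0.792.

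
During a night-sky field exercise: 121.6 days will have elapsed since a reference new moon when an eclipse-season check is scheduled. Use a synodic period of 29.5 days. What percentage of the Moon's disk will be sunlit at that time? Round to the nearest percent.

14%

121.6/29.5 = 4.122 lunations, so 4 complete cycles and 3.60 d into the next.
Elongation θ = 360° × 3.60/29.5 ≈ 43.9°.
cos 43.9° = 0.720, so f = (1 − 0.720)/2 = 0.140, so 14%.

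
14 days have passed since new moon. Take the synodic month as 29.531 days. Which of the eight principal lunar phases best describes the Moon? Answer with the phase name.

full moon

θ ≈ 360° × 14/29.531 = 171°, which falls in the full moon sector.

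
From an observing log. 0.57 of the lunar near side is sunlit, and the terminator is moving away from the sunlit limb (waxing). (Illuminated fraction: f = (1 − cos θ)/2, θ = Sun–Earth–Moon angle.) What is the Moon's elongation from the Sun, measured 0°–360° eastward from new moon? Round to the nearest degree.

98°

From f = (1 − cos θ)/2: cos θ = 1 − 2×0.57 = -0.140; arccos → 98.0°.
Before full moon the principal value applies: θ = 98.0°.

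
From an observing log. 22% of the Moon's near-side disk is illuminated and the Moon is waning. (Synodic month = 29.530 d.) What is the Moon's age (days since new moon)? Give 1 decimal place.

Invert f = (1 − cos θ)/2 to get cos θ = 1 − 2(0.22) = 0.560, hence θ₀ = arccos 0.560 = 55.9°.
Since the Moon is past full (waning), take the reflex angle: θ = 360° − 55.9° = 304.1°.
That fraction of the synodic month is 304.1/360 × 29.530 d ≈ 24.94 d.

24.9 days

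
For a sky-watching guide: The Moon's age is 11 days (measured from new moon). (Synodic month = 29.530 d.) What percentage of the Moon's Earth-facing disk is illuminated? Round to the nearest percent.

85%

The Moon has covered 11/29.530 of its cycle, so θ ≈ 360° × 11/29.530 = 134.1°.
Illuminated fraction = (1 − cos 134.1°)/2 = (1 − (-0.696))/2 ≈ 0.848, so 85%.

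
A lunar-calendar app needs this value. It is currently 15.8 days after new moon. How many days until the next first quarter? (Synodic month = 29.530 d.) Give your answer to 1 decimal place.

21.1 days

First quarter is 0.25 of the way through the cycle: age 0.25 × 29.530 = 7.383 d.
Already past this cycle's first quarter; the next is at 7.383 + 29.530 = 36.913 d, so 36.913 − 15.8 = 21.113 days.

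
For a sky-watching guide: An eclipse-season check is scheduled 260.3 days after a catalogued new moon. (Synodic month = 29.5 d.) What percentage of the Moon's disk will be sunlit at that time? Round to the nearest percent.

260.3/29.5 = 8.824 lunations, so 8 complete cycles and 24.30 d into the next.
Elongation θ = 360° × 24.30/29.5 ≈ 296.5°.
With cos θ = 0.447, the lit fraction is (1 − 0.447)/2 ≈ 0.277, so 28%.

28%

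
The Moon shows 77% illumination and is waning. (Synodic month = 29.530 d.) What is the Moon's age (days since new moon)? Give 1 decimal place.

19.5 days

Invert f = (1 − cos θ)/2 to get cos θ = 1 − 2(0.77) = -0.540, hence θ₀ = arccos -0.540 = 122.7°.
A waning Moon lies in 180°–360°, so θ = 360° − 122.7° = 237.3°.
That fraction of the synodic month is 237.3/360 × 29.530 d ≈ 19.47 d.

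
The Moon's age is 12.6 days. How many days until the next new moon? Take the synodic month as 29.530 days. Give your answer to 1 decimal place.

16.9 days

One full lunation from the last new moon is 29.530 d; remaining = 29.530 − 12.6 = 16.930 d.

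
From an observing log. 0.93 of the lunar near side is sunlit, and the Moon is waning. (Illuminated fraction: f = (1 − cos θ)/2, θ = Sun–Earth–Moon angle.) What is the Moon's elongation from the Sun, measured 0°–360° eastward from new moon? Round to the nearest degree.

Invert f = (1 − cos θ)/2 to get cos θ = 1 − 2(0.93) = -0.860, hence θ₀ = arccos -0.860 = 149.3°.
Waning ⇒ past full, so θ = 360° − 149.3° = 210.7°.

211°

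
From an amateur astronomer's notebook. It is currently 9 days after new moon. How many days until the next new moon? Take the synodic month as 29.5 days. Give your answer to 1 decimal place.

20.5 days

The next new moon completes the synodic month: 29.5 − 9 = 20.500 days.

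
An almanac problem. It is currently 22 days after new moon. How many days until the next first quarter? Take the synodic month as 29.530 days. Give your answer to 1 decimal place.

14.9 days

First quarter is 0.25 of the way through the cycle: age 0.25 × 29.530 = 7.383 d.
Already past this cycle's first quarter; the next is at 7.383 + 29.530 = 36.913 d, so 36.913 − 22 = 14.913 days.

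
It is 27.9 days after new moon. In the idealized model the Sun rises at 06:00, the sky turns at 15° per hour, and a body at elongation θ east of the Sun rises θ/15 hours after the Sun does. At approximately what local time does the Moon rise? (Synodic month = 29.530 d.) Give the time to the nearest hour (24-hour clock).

The Moon has covered 27.9/29.530 of its cycle, so θ ≈ 360° × 27.9/29.530 = 340.1°.
The Moon trails the Sun by θ/15 = 340.1/15 ≈ 22.68 hours.
06:00 + 22.68 h ≈ 04:41 → 05:00 to the nearest hour.

05:00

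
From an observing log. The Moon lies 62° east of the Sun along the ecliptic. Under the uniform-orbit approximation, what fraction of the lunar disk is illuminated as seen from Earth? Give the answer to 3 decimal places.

cos 62° = 0.469, so f = (1 − 0.469)/2 = 0.265.

0.265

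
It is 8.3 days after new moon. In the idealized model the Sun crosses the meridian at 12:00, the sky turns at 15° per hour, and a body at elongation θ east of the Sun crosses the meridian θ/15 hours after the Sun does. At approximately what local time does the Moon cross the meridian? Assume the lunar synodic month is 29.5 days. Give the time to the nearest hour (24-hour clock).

19:00

Elongation θ = 360° × 8.3/29.5 ≈ 101.3°.
Delay after the Sun = 101.3° / (15°/h) ≈ 6.75 h.
12:00 + 6.75 h ≈ 18:45 → 19:00 to the nearest hour.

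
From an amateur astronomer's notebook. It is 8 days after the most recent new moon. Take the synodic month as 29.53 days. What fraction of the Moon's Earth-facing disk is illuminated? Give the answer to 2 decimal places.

0.57

Elongation θ = 360° × 8/29.53 ≈ 97.5°.
With cos θ = (-0.131), the lit fraction is (1 − (-0.131))/2 ≈ 0.566.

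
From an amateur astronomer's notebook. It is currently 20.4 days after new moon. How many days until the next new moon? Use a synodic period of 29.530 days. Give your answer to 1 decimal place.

9.1 days

The next new moon completes the synodic month: 29.530 − 20.4 = 9.130 days.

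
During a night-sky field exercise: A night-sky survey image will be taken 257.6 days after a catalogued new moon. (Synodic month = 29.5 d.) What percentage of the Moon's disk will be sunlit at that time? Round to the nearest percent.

56%

257.6/29.5 = 8.732 lunations, so 8 complete cycles and 21.60 d into the next.
Elongation θ = 360° × 21.60/29.5 ≈ 263.6°.
Illuminated fraction = (1 − cos 263.6°)/2 = (1 − (-0.112))/2 ≈ 0.556, so 56%.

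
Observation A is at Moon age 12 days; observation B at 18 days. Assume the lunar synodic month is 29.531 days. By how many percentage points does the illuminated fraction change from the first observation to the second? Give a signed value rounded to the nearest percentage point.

-3 percentage points

θ₁ = 360° × 12/29.531 = 146.3°, f₁ = (1 − cos θ₁)/2 = 0.916.
θ₂ = 360° × 18/29.531 = 219.4°, f₂ = (1 − cos θ₂)/2 = 0.886.
Change = f₂ − f₁ = -0.030 → -3 percentage points.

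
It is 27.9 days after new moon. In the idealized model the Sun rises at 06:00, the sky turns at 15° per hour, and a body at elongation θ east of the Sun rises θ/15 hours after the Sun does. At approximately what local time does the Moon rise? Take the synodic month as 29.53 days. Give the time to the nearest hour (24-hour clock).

05:00

The Moon has covered 27.9/29.53 of its cycle, so θ ≈ 360° × 27.9/29.53 = 340.1°.
At 15° of sky rotation per hour, 340.1° corresponds to a 22.68 h lag.
06:00 + 22.68 h ≈ 04:41 → 05:00 to the nearest hour.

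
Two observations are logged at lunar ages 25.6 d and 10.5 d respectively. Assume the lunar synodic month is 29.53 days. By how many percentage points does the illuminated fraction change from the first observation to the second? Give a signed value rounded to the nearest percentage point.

+64 percentage points

First observation: θ = 360°·25.6/29.53 = 312.1°, so f = 0.165.
Second observation: θ = 128.0°, f = 0.808.
Δf = 0.808 − 0.165 = +0.643, i.e. +64 pp.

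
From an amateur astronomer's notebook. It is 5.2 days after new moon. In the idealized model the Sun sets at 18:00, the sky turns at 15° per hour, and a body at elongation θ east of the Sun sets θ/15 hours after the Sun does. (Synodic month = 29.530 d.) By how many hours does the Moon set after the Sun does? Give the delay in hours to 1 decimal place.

4.2 h

The Moon has covered 5.2/29.530 of its cycle, so θ ≈ 360° × 5.2/29.530 = 63.4°.
At 15° of sky rotation per hour, 63.4° corresponds to a 4.23 h lag.
So the Moon sets 4.23 h after the Sun.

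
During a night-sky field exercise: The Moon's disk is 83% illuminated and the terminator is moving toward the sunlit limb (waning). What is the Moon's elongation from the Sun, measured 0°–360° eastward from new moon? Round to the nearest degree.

Invert f = (1 − cos θ)/2 to get cos θ = 1 − 2(0.83) = -0.660, hence θ₀ = arccos -0.660 = 131.3°.
A waning Moon lies in 180°–360°, so θ = 360° − 131.3° = 228.7°.

229°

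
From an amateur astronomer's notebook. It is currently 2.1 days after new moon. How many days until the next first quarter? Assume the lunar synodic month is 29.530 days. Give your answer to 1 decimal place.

First quarter is 0.25 of the way through the cycle: age 0.25 × 29.530 = 7.383 d.
That is 7.383 − 2.1 = 5.283 days ahead.

5.3 days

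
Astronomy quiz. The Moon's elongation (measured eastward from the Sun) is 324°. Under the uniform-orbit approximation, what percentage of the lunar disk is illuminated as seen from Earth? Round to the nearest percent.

10%

Half-versine of 324°: (1 − 0.809)/2 = 0.095, i.e. 10%.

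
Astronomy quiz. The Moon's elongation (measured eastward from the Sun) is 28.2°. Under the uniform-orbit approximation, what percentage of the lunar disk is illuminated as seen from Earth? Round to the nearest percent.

Half-versine of 28.2°: (1 − 0.881)/2 = 0.059, i.e. 6%.

6%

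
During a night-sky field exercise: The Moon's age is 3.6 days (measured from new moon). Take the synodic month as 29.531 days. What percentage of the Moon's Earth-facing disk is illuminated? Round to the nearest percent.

14%

Phase angle: θ = 360°·(3.6 d)/(29.531 d) = 43.9°.
cos 43.9° = 0.721, so f = (1 − 0.721)/2 = 0.140, so 14%.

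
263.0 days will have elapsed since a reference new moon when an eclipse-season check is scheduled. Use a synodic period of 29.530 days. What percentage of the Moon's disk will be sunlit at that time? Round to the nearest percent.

263.0/29.530 = 8.906 lunations, so 8 complete cycles and 26.76 d into the next.
Phase angle: θ = 360°·(26.76 d)/(29.530 d) = 326.2°.
cos 326.2° = 0.831, so f = (1 − 0.831)/2 = 0.084, so 8%.

8%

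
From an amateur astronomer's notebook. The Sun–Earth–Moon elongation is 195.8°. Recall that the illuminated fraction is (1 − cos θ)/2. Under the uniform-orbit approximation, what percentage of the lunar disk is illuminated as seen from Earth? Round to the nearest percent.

Half-versine of 195.8°: (1 − (-0.962))/2 = 0.981, i.e. 98%.

98%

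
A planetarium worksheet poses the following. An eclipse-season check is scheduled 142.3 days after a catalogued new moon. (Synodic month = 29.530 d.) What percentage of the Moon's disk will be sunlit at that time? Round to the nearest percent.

29%

142.3 d spans 4 complete synodic months (4 × 29.530 = 118.12 d) plus 24.18 d.
Elongation θ = 360° × 24.18/29.530 ≈ 294.8°.
cos 294.8° = 0.419, so f = (1 − 0.419)/2 = 0.290, so 29%.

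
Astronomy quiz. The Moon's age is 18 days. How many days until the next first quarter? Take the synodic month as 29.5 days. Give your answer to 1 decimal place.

18.9 days

First quarter is 0.25 of the way through the cycle: age 0.25 × 29.5 = 7.375 d.
Already past this cycle's first quarter; the next is at 7.375 + 29.5 = 36.875 d, so 36.875 − 18 = 18.875 days.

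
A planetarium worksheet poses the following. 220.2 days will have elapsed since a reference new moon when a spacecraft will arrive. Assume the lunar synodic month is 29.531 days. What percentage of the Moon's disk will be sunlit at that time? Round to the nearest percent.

98%

Reduce mod P: 220.2 − 7×29.531 = 13.48 d into the current lunation.
The Moon has covered 13.48/29.531 of its cycle, so θ ≈ 360° × 13.48/29.531 = 164.4°.
cos 164.4° = (-0.963), so f = (1 − (-0.963))/2 = 0.982, so 98%.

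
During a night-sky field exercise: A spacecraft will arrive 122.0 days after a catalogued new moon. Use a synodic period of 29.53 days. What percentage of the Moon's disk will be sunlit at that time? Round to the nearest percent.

16%

122.0/29.53 = 4.131 lunations, so 4 complete cycles and 3.88 d into the next.
The Moon has covered 3.88/29.53 of its cycle, so θ ≈ 360° × 3.88/29.53 = 47.3°.
Illuminated fraction = (1 − cos 47.3°)/2 = (1 − 0.678)/2 ≈ 0.161, so 16%.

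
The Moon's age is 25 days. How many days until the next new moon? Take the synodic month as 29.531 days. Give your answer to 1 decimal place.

The next new moon completes the synodic month: 29.531 − 25 = 4.531 days.

4.5 days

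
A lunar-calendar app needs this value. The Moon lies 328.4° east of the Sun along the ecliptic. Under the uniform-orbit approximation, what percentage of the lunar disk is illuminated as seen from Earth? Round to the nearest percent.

7%

f = (1 − cos 328.4°)/2 = (1 − 0.852)/2 ≈ 0.074, i.e. 7%.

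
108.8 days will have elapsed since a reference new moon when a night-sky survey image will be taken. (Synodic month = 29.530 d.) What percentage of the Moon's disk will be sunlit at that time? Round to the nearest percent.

Reduce mod P: 108.8 − 3×29.530 = 20.21 d into the current lunation.
Elongation θ = 360° × 20.21/29.530 ≈ 246.4°.
With cos θ = (-0.401), the lit fraction is (1 − (-0.401))/2 ≈ 0.700, so 70%.

70%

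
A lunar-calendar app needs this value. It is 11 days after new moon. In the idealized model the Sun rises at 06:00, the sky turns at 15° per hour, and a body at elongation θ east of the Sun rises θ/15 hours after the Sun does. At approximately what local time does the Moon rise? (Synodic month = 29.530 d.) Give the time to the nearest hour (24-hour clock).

Phase angle: θ = 360°·(11 d)/(29.530 d) = 134.1°.
Delay after the Sun = 134.1° / (15°/h) ≈ 8.94 h.
06:00 + 8.94 h ≈ 14:56 → 15:00 to the nearest hour.

15:00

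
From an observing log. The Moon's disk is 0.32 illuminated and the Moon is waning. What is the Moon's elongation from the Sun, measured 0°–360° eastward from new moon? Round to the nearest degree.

From f = (1 − cos θ)/2: cos θ = 1 − 2×0.32 = 0.360; arccos → 68.9°.
Since the Moon is past full (waning), take the reflex angle: θ = 360° − 68.9° = 291.1°.

291°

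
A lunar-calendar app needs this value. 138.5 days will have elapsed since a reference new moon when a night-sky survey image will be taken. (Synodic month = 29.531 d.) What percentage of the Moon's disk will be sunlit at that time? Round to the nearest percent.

138.5 d spans 4 complete synodic months (4 × 29.531 = 118.12 d) plus 20.38 d.
The Moon has covered 20.38/29.531 of its cycle, so θ ≈ 360° × 20.38/29.531 = 248.4°.
Illuminated fraction = (1 − cos 248.4°)/2 = (1 − (-0.368))/2 ≈ 0.684, so 68%.

68%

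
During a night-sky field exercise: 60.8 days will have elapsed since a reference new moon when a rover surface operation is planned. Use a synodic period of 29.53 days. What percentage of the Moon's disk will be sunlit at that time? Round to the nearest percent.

3%

60.8/29.53 = 2.059 lunations, so 2 complete cycles and 1.74 d into the next.
Phase angle: θ = 360°·(1.74 d)/(29.53 d) = 21.2°.
With cos θ = 0.932, the lit fraction is (1 − 0.932)/2 ≈ 0.034, so 3%.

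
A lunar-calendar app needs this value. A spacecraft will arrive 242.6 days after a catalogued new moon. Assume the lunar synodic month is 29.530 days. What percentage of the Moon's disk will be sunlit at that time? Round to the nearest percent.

242.6/29.530 = 8.215 lunations, so 8 complete cycles and 6.36 d into the next.
The Moon has covered 6.36/29.530 of its cycle, so θ ≈ 360° × 6.36/29.530 = 77.5°.
Illuminated fraction = (1 − cos 77.5°)/2 = (1 − 0.216)/2 ≈ 0.392, so 39%.

39%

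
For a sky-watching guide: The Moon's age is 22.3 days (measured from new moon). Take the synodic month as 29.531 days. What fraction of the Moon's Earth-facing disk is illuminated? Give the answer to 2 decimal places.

Phase angle: θ = 360°·(22.3 d)/(29.531 d) = 271.8°.
Illuminated fraction = (1 − cos 271.8°)/2 = (1 − 0.032)/2 ≈ 0.484.

0.48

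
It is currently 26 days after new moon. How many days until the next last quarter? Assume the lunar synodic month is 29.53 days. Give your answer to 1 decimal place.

Last quarter occurs at elongation 270°, i.e. at age 29.53 × 270/360 = 22.148 d.
This lunation's last quarter (22.148 d) has passed, so add one period: 51.678 − 26 = 25.678 days.

25.7 days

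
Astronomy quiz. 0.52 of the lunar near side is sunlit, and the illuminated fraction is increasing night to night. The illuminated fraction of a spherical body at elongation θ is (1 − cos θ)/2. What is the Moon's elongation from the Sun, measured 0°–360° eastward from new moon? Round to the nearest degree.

Invert f = (1 − cos θ)/2 to get cos θ = 1 − 2(0.52) = -0.040, hence θ₀ = arccos -0.040 = 92.3°.
Waxing ⇒ before full, so θ = 92.3°.

92°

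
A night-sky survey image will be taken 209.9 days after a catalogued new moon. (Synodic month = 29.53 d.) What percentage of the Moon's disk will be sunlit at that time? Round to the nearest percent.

11%

209.9/29.53 = 7.108 lunations, so 7 complete cycles and 3.19 d into the next.
Elongation θ = 360° × 3.19/29.53 ≈ 38.9°.
With cos θ = 0.778, the lit fraction is (1 − 0.778)/2 ≈ 0.111, so 11%.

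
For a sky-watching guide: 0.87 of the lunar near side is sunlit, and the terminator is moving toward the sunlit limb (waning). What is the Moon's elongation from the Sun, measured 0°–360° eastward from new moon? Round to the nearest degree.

222°

From f = (1 − cos θ)/2: cos θ = 1 − 2×0.87 = -0.740; arccos → 137.7°.
Waning ⇒ past full, so θ = 360° − 137.7° = 222.3°.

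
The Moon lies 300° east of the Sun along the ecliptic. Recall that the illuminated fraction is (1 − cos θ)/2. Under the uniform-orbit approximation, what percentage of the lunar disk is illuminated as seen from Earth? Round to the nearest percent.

cos 300° = 0.500, so f = (1 − 0.500)/2 = 0.250, i.e. 25%.

25%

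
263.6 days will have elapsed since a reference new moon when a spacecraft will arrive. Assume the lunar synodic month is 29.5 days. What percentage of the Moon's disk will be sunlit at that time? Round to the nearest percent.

263.6/29.5 = 8.936 lunations, so 8 complete cycles and 27.60 d into the next.
Elongation θ = 360° × 27.60/29.5 ≈ 336.8°.
With cos θ = 0.919, the lit fraction is (1 − 0.919)/2 ≈ 0.040, so 4%.

4%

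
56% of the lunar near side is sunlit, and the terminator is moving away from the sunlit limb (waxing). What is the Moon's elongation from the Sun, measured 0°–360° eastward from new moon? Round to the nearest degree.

97°

cos θ = 1 − 2f = -0.120, giving a principal value of 96.9°.
The Moon is waxing (0°–180°), so θ = 96.9° directly.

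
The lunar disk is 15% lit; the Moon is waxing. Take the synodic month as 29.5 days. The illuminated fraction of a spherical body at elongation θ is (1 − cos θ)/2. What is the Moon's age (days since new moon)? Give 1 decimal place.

3.7 days

Invert f = (1 − cos θ)/2 to get cos θ = 1 − 2(0.15) = 0.700, hence θ₀ = arccos 0.700 = 45.6°.
The Moon is waxing (0°–180°), so θ = 45.6° directly.
That fraction of the synodic month is 45.6/360 × 29.5 d ≈ 3.73 d.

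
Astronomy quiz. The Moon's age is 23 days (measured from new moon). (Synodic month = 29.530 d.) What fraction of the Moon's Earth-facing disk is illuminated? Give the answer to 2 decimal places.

0.41

Elongation θ = 360° × 23/29.530 ≈ 280.4°.
Illuminated fraction = (1 − cos 280.4°)/2 = (1 − 0.180)/2 ≈ 0.410.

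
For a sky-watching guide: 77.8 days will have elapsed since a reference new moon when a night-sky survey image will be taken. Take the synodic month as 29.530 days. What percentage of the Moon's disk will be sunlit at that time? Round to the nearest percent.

77.8 d spans 2 complete synodic months (2 × 29.530 = 59.06 d) plus 18.74 d.
Elongation θ = 360° × 18.74/29.530 ≈ 228.5°.
Illuminated fraction = (1 − cos 228.5°)/2 = (1 − (-0.663))/2 ≈ 0.832, so 83%.

83%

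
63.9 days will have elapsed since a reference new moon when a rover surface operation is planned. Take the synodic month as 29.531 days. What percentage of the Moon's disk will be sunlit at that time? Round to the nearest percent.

63.9 d spans 2 complete synodic months (2 × 29.531 = 59.06 d) plus 4.84 d.
The Moon has covered 4.84/29.531 of its cycle, so θ ≈ 360° × 4.84/29.531 = 59.0°.
With cos θ = 0.515, the lit fraction is (1 − 0.515)/2 ≈ 0.242, so 24%.

24%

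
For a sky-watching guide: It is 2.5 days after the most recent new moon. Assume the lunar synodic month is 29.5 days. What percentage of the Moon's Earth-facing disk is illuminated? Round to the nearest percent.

7%

Phase angle: θ = 360°·(2.5 d)/(29.5 d) = 30.5°.
cos 30.5° = 0.862, so f = (1 − 0.862)/2 = 0.069, so 7%.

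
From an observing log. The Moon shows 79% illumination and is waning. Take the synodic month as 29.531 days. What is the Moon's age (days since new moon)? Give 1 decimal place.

19.2 days

cos θ = 1 − 2f = -0.580, giving a principal value of 125.5°.
Waning ⇒ past full, so θ = 360° − 125.5° = 234.5°.
Age = 29.531 × 234.5°/360° ≈ 19.24 days.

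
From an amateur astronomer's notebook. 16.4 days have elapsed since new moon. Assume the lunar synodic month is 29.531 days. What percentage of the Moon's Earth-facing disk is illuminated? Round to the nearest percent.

97%

Phase angle: θ = 360°·(16.4 d)/(29.531 d) = 199.9°.
cos 199.9° = (-0.940), so f = (1 − (-0.940))/2 = 0.970, so 97%.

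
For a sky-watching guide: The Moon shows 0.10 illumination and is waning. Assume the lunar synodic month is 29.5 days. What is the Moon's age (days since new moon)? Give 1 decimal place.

26.5 days

cos θ = 1 − 2f = 0.800, giving a principal value of 36.9°.
Waning ⇒ past full, so θ = 360° − 36.9° = 323.1°.
At 360°/29.5 d per day, 323.1° corresponds to 26.48 days.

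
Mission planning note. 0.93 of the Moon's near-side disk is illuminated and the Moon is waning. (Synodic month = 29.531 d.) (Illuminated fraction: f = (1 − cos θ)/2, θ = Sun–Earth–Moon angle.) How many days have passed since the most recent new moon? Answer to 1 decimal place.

17.3 days

cos θ = 1 − 2f = -0.860, giving a principal value of 149.3°.
Since the Moon is past full (waning), take the reflex angle: θ = 360° − 149.3° = 210.7°.
That fraction of the synodic month is 210.7/360 × 29.531 d ≈ 17.28 d.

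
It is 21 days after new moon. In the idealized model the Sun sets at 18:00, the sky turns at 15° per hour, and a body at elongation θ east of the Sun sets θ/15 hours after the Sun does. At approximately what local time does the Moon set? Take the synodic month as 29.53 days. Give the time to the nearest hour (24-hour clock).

Elongation θ = 360° × 21/29.53 ≈ 256.0°.
At 15° of sky rotation per hour, 256.0° corresponds to a 17.07 h lag.
18:00 + 17.07 h ≈ 11:04 → 11:00 to the nearest hour.

11:00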